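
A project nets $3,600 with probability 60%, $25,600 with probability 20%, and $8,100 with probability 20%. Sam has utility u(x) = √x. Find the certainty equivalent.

$7,396

E[u] = 0.6·√3600 + 0.2·√25600 + 0.2·√8100 = 0.6·60 + 0.2·160 + 0.2·90 = 86
CE = (86)² = 7396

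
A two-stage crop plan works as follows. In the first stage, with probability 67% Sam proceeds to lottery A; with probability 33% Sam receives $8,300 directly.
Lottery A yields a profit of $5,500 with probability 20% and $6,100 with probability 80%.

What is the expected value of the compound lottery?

$6,745.60

EV(A) = 0.2 × 5500 + 0.8 × 6100 = 1100 + 4880 = 5980
Branch B: 8300 (certain)
Overall = 0.67 × 5980 + 0.33 × 8300 = 4006.6 + 2739 = 6745.6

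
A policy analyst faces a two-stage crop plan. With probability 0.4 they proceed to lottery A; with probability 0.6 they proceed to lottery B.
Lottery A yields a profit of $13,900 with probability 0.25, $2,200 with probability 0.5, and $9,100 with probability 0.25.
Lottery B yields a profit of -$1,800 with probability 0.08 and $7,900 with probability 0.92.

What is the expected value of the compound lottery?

EV(A) = 0.25 × 13900 + 0.5 × 2200 + 0.25 × 9100 = 3475 + 1100 + 2275 = 6850
EV(B) = 0.08 × (-1800) + 0.92 × 7900 = -144 + 7268 = 7124
Overall = 0.4 × 6850 + 0.6 × 7124 = 2740 + 4274.4 = 7014.4

$7,014.40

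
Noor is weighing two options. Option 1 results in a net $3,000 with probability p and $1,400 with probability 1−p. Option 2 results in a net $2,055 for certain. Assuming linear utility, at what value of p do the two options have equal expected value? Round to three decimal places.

p = 0.409

p·3000 + (1−p)·1400 = 2055
1600p + 1400 = 2055
p = (2055 − 1400) / 1600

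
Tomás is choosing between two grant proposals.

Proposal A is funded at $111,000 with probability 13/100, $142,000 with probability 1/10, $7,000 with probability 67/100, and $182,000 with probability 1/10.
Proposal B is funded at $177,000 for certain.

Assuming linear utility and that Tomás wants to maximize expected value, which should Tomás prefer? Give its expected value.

Proposal A = 13/100 × 111000 + 1/10 × 142000 + 67/100 × 7000 + 1/10 × 182000 = 14430 + 14200 + 4690 + 18200 = 51520
Proposal B: 177000 (certain)

Proposal B ($177,000)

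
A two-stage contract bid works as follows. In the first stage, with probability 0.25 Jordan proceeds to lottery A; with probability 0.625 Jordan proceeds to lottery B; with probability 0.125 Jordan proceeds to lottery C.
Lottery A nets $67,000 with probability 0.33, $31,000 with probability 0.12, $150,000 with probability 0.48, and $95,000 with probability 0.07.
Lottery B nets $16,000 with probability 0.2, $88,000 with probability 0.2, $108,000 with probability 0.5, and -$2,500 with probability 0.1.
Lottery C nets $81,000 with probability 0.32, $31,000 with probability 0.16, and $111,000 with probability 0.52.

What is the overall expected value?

$83,788.75

EV(A) = 0.33 × 67000 + 0.12 × 31000 + 0.48 × 150000 + 0.07 × 95000 = 22110 + 3720 + 72000 + 6650 = 104480
EV(B) = 0.2 × 16000 + 0.2 × 88000 + 0.5 × 108000 + 0.1 × (-2500) = 3200 + 17600 + 54000 − 250 = 74550
EV(C) = 0.32 × 81000 + 0.16 × 31000 + 0.52 × 111000 = 25920 + 4960 + 57720 = 88600
Overall = 0.25 × 104480 + 0.625 × 74550 + 0.125 × 88600 = 26120 + 46593.75 + 11075 = 83788.75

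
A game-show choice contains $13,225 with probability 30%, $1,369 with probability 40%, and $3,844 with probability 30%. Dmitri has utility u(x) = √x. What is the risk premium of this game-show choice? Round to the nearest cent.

$1,057.89

E[u] = 0.3·√13225 + 0.4·√1369 + 0.3·√3844 = 0.3·115 + 0.4·37 + 0.3·62 = 67.9
CE = (67.9)² = 4610.41
Risk premium = EV − CE = 5668.3 − 4610.41 = 1057.89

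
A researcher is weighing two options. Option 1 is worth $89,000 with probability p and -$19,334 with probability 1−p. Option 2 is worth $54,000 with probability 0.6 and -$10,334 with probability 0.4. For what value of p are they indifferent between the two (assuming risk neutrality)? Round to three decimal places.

p = 0.439

EV(Option 2) = 0.6 × 54000 + 0.4 × (-10334) = 32400 − 4133.6 = 28266.4
p·89000 + (1−p)·(-19334) = 28266.4
108334p − 19334 = 28266.4
p = (28266.4 + 19334) / 108334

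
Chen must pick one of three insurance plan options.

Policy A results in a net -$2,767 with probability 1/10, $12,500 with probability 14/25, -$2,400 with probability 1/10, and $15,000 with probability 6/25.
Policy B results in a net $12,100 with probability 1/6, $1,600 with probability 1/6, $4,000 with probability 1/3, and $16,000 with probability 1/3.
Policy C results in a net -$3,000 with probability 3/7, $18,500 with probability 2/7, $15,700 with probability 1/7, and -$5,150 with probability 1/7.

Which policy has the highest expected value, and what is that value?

Policy A = 1/10 × (-2767) + 14/25 × 12500 + 1/10 × (-2400) + 6/25 × 15000 = -276.7 + 7000 − 240 + 3600 = 10083.3
Policy B = 1/6 × 12100 + 1/6 × 1600 + 1/3 × 4000 + 1/3 × 16000 = 2016.6667 + 266.6667 + 1333.3333 + 5333.3333 = 8950
Policy C = 3/7 × (-3000) + 2/7 × 18500 + 1/7 × 15700 + 1/7 × (-5150) = -1285.7143 + 5285.7143 + 2242.8571 − 735.7143 = 5507.1429

Policy A ($10,083.30)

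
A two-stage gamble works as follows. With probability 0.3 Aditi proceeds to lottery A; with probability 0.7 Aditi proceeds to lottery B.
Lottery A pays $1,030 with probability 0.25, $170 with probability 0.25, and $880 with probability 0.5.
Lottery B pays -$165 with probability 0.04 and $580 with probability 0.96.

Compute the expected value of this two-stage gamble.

$607.14

EV(A) = 0.25 × 1030 + 0.25 × 170 + 0.5 × 880 = 257.5 + 42.5 + 440 = 740
EV(B) = 0.04 × (-165) + 0.96 × 580 = -6.6 + 556.8 = 550.2
Overall = 0.3 × 740 + 0.7 × 550.2 = 222 + 385.14 = 607.14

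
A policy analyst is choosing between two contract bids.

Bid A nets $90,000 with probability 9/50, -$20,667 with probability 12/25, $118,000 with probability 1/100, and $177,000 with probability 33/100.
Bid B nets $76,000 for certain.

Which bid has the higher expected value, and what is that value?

Bid A = 9/50 × 90000 + 12/25 × (-20667) + 1/100 × 118000 + 33/100 × 177000 = 16200 − 9920.16 + 1180 + 58410 = 65869.84
Bid B: 76000 (certain)

Bid B ($76,000)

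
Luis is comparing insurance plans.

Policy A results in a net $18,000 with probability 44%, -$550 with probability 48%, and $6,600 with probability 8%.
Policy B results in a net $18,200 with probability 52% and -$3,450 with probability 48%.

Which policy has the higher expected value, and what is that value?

Policy A = 0.44 × 18000 + 0.48 × (-550) + 0.08 × 6600 = 7920 − 264 + 528 = 8184
Policy B = 0.52 × 18200 + 0.48 × (-3450) = 9464 − 1656 = 7808

Policy A ($8,184)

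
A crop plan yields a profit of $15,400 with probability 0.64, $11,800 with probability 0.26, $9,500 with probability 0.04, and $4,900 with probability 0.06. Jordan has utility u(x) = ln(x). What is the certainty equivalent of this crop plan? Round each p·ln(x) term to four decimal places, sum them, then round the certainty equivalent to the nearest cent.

$13,159.51

E[u] = 0.64·ln(15400) + 0.26·ln(11800) + 0.04·ln(9500) + 0.06·ln(4900) = 6.1710 + 2.4377 + 0.3664 + 0.5098 = 9.4849
CE = e^9.4849 ≈ 13159.51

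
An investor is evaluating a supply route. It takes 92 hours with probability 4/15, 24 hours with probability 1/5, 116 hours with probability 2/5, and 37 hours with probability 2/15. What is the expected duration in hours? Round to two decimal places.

80.67 hours

EV = 4/15 × 92 + 1/5 × 24 + 2/5 × 116 + 2/15 × 37 = 24.5333 + 4.8 + 46.4 + 4.9333 = 80.6667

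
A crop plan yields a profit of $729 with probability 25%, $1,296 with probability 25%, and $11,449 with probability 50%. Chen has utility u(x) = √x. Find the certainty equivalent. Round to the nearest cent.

E[u] = 0.25·√729 + 0.25·√1296 + 0.5·√11449 = 0.25·27 + 0.25·36 + 0.5·107 = 69.25
CE = (69.25)² = 4795.5625

$4,795.56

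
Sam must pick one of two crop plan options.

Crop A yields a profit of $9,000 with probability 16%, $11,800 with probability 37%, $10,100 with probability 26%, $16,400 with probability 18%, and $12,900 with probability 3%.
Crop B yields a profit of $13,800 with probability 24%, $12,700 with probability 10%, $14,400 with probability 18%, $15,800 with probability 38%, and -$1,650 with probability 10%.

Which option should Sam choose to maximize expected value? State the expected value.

Crop A = 0.16 × 9000 + 0.37 × 11800 + 0.26 × 10100 + 0.18 × 16400 + 0.03 × 12900 = 1440 + 4366 + 2626 + 2952 + 387 = 11771
Crop B = 0.24 × 13800 + 0.1 × 12700 + 0.18 × 14400 + 0.38 × 15800 + 0.1 × (-1650) = 3312 + 1270 + 2592 + 6004 − 165 = 13013

Crop B ($13,013)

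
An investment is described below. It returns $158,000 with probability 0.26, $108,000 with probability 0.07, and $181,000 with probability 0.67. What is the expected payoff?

$169,910

EV = 0.26 × 158000 + 0.07 × 108000 + 0.67 × 181000 = 41080 + 7560 + 121270 = 169910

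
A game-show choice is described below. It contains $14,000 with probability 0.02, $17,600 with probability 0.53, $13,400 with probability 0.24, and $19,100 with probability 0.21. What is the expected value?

$16,835

EV = 0.02 × 14000 + 0.53 × 17600 + 0.24 × 13400 + 0.21 × 19100 = 280 + 9328 + 3216 + 4011 = 16835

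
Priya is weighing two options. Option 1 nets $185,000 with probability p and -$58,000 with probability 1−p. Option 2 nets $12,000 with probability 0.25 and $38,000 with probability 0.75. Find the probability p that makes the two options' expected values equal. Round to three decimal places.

p = 0.368

EV(Option 2) = 0.25 × 12000 + 0.75 × 38000 = 3000 + 28500 = 31500
p·185000 + (1−p)·(-58000) = 31500
243000p − 58000 = 31500
p = (31500 + 58000) / 243000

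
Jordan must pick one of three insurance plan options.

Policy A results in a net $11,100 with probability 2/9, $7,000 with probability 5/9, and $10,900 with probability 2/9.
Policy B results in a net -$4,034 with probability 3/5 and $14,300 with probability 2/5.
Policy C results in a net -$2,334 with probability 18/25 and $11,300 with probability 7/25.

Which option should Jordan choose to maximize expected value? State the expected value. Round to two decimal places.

Policy A ($8,777.78)

Policy A = 2/9 × 11100 + 5/9 × 7000 + 2/9 × 10900 = 2466.6667 + 3888.8889 + 2422.2222 = 8777.7778
Policy B = 3/5 × (-4034) + 2/5 × 14300 = -2420.4 + 5720 = 3299.6
Policy C = 18/25 × (-2334) + 7/25 × 11300 = -1680.48 + 3164 = 1483.52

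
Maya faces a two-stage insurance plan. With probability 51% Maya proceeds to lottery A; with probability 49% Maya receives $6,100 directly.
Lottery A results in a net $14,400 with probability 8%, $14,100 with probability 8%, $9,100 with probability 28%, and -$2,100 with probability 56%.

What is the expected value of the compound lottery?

$4,851.52

EV(A) = 0.08 × 14400 + 0.08 × 14100 + 0.28 × 9100 + 0.56 × (-2100) = 1152 + 1128 + 2548 − 1176 = 3652
Branch B: 6100 (certain)
Overall = 0.51 × 3652 + 0.49 × 6100 = 1862.52 + 2989 = 4851.52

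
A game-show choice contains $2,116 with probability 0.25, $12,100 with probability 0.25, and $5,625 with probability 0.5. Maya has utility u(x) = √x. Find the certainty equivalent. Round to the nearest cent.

E[u] = 0.25·√2116 + 0.25·√12100 + 0.5·√5625 = 0.25·46 + 0.25·110 + 0.5·75 = 76.5
CE = (76.5)² = 5852.25

$5,852.25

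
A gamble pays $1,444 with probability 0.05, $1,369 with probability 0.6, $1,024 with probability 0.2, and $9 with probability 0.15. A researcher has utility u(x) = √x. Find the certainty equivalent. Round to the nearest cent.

E[u] = 0.05·√1444 + 0.6·√1369 + 0.2·√1024 + 0.15·√9 = 0.05·38 + 0.6·37 + 0.2·32 + 0.15·3 = 30.95
CE = (30.95)² = 957.9025

$957.90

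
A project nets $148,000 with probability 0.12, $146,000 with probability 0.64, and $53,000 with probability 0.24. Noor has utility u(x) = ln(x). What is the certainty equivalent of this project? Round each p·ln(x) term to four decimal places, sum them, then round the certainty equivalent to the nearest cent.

E[u] = 0.12·ln(148000) + 0.64·ln(146000) + 0.24·ln(53000) = 1.4286 + 7.6105 + 2.6107 = 11.6498
CE = e^11.6498 ≈ 114668.43

$114,668.43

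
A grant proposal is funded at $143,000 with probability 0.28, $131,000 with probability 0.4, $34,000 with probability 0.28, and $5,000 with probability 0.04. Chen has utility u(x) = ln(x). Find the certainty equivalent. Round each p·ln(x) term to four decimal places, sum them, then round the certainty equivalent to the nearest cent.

$80,765.08

E[u] = 0.28·ln(143000) + 0.4·ln(131000) + 0.28·ln(34000) + 0.04·ln(5000) = 3.3238 + 4.7132 + 2.9216 + 0.3407 = 11.2993
CE = e^11.2993 ≈ 80765.08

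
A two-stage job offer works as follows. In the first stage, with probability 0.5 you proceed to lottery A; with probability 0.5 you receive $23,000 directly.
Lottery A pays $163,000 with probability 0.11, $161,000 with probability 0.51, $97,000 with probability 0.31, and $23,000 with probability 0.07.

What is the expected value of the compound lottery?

EV(A) = 0.11 × 163000 + 0.51 × 161000 + 0.31 × 97000 + 0.07 × 23000 = 17930 + 82110 + 30070 + 1610 = 131720
Branch B: 23000 (certain)
Overall = 0.5 × 131720 + 0.5 × 23000 = 65860 + 11500 = 77360

$77,360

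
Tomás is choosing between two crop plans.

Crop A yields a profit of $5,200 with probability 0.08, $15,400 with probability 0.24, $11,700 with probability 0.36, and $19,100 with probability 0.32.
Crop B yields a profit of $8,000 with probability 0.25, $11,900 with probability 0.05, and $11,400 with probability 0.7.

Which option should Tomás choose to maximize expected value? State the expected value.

Crop A ($14,436)

Crop A = 0.08 × 5200 + 0.24 × 15400 + 0.36 × 11700 + 0.32 × 19100 = 416 + 3696 + 4212 + 6112 = 14436
Crop B = 0.25 × 8000 + 0.05 × 11900 + 0.7 × 11400 = 2000 + 595 + 7980 = 10575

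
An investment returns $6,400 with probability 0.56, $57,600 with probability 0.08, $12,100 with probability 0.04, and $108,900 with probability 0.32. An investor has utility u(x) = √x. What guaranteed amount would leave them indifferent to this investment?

$30,276

E[u] = 0.56·√6400 + 0.08·√57600 + 0.04·√12100 + 0.32·√108900 = 0.56·80 + 0.08·240 + 0.04·110 + 0.32·330 = 174
CE = (174)² = 30276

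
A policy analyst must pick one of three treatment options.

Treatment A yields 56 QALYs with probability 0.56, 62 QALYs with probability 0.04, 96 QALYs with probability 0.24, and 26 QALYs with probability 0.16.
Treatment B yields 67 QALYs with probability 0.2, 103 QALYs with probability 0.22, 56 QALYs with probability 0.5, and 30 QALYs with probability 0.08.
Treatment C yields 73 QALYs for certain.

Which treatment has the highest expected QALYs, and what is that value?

Treatment C (73 QALYs)

Treatment A = 0.56 × 56 + 0.04 × 62 + 0.24 × 96 + 0.16 × 26 = 31.36 + 2.48 + 23.04 + 4.16 = 61.04
Treatment B = 0.2 × 67 + 0.22 × 103 + 0.5 × 56 + 0.08 × 30 = 13.4 + 22.66 + 28 + 2.4 = 66.46
Treatment C: 73 (certain)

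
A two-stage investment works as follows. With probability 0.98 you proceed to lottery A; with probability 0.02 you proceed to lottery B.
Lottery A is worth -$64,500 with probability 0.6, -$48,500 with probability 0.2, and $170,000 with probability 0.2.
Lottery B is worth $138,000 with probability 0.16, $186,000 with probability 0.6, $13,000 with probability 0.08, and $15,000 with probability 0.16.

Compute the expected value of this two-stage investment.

EV(A) = 0.6 × (-64500) + 0.2 × (-48500) + 0.2 × 170000 = -38700 − 9700 + 34000 = -14400
EV(B) = 0.16 × 138000 + 0.6 × 186000 + 0.08 × 13000 + 0.16 × 15000 = 22080 + 111600 + 1040 + 2400 = 137120
Overall = 0.98 × (-14400) + 0.02 × 137120 = -14112 + 2742.4 = -11369.6

-$11,369.60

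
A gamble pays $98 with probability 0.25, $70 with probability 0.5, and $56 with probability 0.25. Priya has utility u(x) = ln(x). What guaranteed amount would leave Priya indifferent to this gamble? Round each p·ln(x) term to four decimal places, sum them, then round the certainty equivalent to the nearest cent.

E[u] = 0.25·ln(98) + 0.5·ln(70) + 0.25·ln(56) = 1.1462 + 2.1242 + 1.0063 = 4.2767
CE = e^4.2767 ≈ 72.00

$72.00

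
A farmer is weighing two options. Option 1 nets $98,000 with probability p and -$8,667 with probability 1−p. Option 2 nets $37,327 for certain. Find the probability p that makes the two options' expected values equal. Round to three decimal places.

p·98000 + (1−p)·(-8667) = 37327
106667p − 8667 = 37327
p = (37327 + 8667) / 106667

p = 0.431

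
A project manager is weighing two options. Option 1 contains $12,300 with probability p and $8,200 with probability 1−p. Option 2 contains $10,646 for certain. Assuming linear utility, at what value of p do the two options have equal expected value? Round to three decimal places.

p·12300 + (1−p)·8200 = 10646
4100p + 8200 = 10646
p = (10646 − 8200) / 4100

p = 0.597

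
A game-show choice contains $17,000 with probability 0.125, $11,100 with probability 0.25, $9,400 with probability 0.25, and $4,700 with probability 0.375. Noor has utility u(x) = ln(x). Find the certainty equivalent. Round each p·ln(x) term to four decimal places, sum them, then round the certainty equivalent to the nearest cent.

E[u] = 0.125·ln(17000) + 0.25·ln(11100) + 0.25·ln(9400) + 0.375·ln(4700) = 1.2176 + 2.3287 + 2.2871 + 3.1707 = 9.0041
CE = e^9.0041 ≈ 8136.37

$8,136.37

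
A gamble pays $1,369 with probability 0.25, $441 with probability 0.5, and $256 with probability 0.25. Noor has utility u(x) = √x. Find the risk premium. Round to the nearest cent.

$62.69

E[u] = 0.25·√1369 + 0.5·√441 + 0.25·√256 = 0.25·37 + 0.5·21 + 0.25·16 = 23.75
CE = (23.75)² = 564.0625
Risk premium = EV − CE = 626.75 − 564.0625 = 62.6875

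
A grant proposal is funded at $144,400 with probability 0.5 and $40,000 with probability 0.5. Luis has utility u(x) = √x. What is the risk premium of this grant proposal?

$8,100

E[u] = 0.5·√144400 + 0.5·√40000 = 0.5·380 + 0.5·200 = 290
CE = (290)² = 84100
Risk premium = EV − CE = 92200 − 84100 = 8100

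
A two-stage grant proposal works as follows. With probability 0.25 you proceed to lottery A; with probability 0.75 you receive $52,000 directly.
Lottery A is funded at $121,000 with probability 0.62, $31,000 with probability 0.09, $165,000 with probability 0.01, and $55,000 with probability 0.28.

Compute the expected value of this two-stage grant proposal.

EV(A) = 0.62 × 121000 + 0.09 × 31000 + 0.01 × 165000 + 0.28 × 55000 = 75020 + 2790 + 1650 + 15400 = 94860
Branch B: 52000 (certain)
Overall = 0.25 × 94860 + 0.75 × 52000 = 23715 + 39000 = 62715

$62,715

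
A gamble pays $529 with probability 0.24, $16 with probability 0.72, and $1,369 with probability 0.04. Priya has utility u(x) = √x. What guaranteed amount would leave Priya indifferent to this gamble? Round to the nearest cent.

E[u] = 0.24·√529 + 0.72·√16 + 0.04·√1369 = 0.24·23 + 0.72·4 + 0.04·37 = 9.88
CE = (9.88)² = 97.6144

$97.61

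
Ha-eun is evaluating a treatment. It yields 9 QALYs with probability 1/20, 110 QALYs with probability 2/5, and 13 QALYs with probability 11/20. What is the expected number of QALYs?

51.6 QALYs

EV = 1/20 × 9 + 2/5 × 110 + 11/20 × 13 = 0.45 + 44 + 7.15 = 51.6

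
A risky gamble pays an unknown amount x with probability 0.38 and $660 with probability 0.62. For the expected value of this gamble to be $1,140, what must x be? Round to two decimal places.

0.38·x + 0.62·660 = 1140
0.38·x = 1140 − 409.2 = 730.8
x = 730.8 / 0.38 = 1923.1579

x = $1,923.16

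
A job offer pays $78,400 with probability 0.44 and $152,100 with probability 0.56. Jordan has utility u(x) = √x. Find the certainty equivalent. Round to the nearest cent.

$116,690.56

E[u] = 0.44·√78400 + 0.56·√152100 = 0.44·280 + 0.56·390 = 341.6
CE = (341.6)² = 116690.56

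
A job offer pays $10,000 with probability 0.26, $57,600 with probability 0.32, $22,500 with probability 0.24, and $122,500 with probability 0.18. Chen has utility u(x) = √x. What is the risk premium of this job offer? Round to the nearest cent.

$7,758.76

E[u] = 0.26·√10000 + 0.32·√57600 + 0.24·√22500 + 0.18·√122500 = 0.26·100 + 0.32·240 + 0.24·150 + 0.18·350 = 201.8
CE = (201.8)² = 40723.24
Risk premium = EV − CE = 48482 − 40723.24 = 7758.76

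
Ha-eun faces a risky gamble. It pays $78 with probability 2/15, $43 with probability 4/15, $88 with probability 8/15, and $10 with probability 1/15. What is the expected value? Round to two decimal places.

EV = 2/15 × 78 + 4/15 × 43 + 8/15 × 88 + 1/15 × 10 = 10.4 + 11.4667 + 46.9333 + 0.6667 = 69.4667

$69.47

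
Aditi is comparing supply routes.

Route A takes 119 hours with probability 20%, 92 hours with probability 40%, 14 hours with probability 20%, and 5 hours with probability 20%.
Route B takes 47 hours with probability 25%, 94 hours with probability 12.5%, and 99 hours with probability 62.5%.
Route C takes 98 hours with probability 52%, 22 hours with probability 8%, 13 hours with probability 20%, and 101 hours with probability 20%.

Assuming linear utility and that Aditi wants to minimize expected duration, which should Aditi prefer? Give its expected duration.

Route A = 0.2 × 119 + 0.4 × 92 + 0.2 × 14 + 0.2 × 5 = 23.8 + 36.8 + 2.8 + 1 = 64.4
Route B = 0.25 × 47 + 0.125 × 94 + 0.625 × 99 = 11.75 + 11.75 + 61.875 = 85.375
Route C = 0.52 × 98 + 0.08 × 22 + 0.2 × 13 + 0.2 × 101 = 50.96 + 1.76 + 2.6 + 20.2 = 75.52

Route A (64.4 hours)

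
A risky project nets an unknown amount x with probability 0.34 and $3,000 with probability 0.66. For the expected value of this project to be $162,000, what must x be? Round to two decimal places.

0.34·x + 0.66·3000 = 162000
0.34·x = 162000 − 1980 = 160020
x = 160020 / 0.34 = 470647.0588

x = $470,647.06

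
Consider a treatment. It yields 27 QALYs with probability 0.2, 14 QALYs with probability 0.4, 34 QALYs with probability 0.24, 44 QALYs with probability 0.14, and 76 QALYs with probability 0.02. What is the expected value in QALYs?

26.84 QALYs

EV = 0.2 × 27 + 0.4 × 14 + 0.24 × 34 + 0.14 × 44 + 0.02 × 76 = 5.4 + 5.6 + 8.16 + 6.16 + 1.52 = 26.84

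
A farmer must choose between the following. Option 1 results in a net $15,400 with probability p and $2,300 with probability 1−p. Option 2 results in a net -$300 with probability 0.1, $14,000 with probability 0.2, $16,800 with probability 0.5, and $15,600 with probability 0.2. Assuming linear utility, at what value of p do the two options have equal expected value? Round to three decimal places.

EV(Option 2) = 0.1 × (-300) + 0.2 × 14000 + 0.5 × 16800 + 0.2 × 15600 = -30 + 2800 + 8400 + 3120 = 14290
p·15400 + (1−p)·2300 = 14290
13100p + 2300 = 14290
p = (14290 − 2300) / 13100

p = 0.915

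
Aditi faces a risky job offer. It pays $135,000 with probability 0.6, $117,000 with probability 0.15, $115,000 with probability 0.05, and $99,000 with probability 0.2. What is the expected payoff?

$124,100

EV = 0.6 × 135000 + 0.15 × 117000 + 0.05 × 115000 + 0.2 × 99000 = 81000 + 17550 + 5750 + 19800 = 124100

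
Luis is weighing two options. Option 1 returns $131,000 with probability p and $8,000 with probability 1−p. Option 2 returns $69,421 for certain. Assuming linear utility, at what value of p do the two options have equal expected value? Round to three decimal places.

p = 0.499

p·131000 + (1−p)·8000 = 69421
123000p + 8000 = 69421
p = (69421 − 8000) / 123000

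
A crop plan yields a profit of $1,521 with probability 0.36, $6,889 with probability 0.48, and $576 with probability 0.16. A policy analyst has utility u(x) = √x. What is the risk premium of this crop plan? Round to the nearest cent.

E[u] = 0.36·√1521 + 0.48·√6889 + 0.16·√576 = 0.36·39 + 0.48·83 + 0.16·24 = 57.72
CE = (57.72)² = 3331.5984
Risk premium = EV − CE = 3946.44 − 3331.5984 = 614.8416

$614.84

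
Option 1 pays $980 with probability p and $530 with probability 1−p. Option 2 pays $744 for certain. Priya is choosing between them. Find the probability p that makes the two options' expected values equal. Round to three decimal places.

p = 0.476

p·980 + (1−p)·530 = 744
450p + 530 = 744
p = (744 − 530) / 450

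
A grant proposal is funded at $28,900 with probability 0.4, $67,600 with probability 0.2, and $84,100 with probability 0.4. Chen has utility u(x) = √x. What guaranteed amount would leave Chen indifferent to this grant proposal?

E[u] = 0.4·√28900 + 0.2·√67600 + 0.4·√84100 = 0.4·170 + 0.2·260 + 0.4·290 = 236
CE = (236)² = 55696

$55,696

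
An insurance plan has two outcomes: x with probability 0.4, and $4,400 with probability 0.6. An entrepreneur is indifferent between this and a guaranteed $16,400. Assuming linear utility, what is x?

0.4·x + 0.6·4400 = 16400
0.4·x = 16400 − 2640 = 13760
x = 13760 / 0.4 = 34400

x = $34,400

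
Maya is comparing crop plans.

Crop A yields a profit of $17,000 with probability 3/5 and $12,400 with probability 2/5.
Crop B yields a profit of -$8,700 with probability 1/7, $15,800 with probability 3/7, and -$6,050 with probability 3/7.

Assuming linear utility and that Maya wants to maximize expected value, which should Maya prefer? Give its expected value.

Crop A ($15,160)

Crop A = 3/5 × 17000 + 2/5 × 12400 = 10200 + 4960 = 15160
Crop B = 1/7 × (-8700) + 3/7 × 15800 + 3/7 × (-6050) = -1242.8571 + 6771.4286 − 2592.8571 = 2935.7143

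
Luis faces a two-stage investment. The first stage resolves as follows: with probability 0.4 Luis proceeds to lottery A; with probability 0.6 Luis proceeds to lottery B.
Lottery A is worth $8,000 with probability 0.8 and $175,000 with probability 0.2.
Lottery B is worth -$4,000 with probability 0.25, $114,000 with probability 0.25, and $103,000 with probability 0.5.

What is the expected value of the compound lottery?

$63,960

EV(A) = 0.8 × 8000 + 0.2 × 175000 = 6400 + 35000 = 41400
EV(B) = 0.25 × (-4000) + 0.25 × 114000 + 0.5 × 103000 = -1000 + 28500 + 51500 = 79000
Overall = 0.4 × 41400 + 0.6 × 79000 = 16560 + 47400 = 63960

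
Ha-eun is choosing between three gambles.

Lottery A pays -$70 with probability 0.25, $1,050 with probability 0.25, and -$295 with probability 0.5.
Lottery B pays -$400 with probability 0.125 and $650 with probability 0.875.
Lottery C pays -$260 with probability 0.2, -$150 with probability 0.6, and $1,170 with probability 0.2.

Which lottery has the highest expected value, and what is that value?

Lottery B ($518.75)

Lottery A = 0.25 × (-70) + 0.25 × 1050 + 0.5 × (-295) = -17.5 + 262.5 − 147.5 = 97.5
Lottery B = 0.125 × (-400) + 0.875 × 650 = -50 + 568.75 = 518.75
Lottery C = 0.2 × (-260) + 0.6 × (-150) + 0.2 × 1170 = -52 − 90 + 234 = 92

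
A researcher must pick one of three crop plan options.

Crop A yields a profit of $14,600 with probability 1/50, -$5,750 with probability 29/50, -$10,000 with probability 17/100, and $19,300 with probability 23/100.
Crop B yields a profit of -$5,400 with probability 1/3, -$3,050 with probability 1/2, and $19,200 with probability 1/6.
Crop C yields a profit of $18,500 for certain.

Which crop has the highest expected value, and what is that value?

Crop A = 1/50 × 14600 + 29/50 × (-5750) + 17/100 × (-10000) + 23/100 × 19300 = 292 − 3335 − 1700 + 4439 = -304
Crop B = 1/3 × (-5400) + 1/2 × (-3050) + 1/6 × 19200 = -1800 − 1525 + 3200 = -125
Crop C: 18500 (certain)

Crop C ($18,500)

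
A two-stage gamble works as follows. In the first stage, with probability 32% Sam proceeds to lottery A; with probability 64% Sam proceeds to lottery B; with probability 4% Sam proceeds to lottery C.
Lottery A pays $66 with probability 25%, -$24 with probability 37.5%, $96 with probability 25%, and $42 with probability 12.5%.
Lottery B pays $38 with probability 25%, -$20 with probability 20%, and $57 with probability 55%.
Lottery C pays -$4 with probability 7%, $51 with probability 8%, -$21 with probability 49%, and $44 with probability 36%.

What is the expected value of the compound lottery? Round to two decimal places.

EV(A) = 0.25 × 66 + 0.375 × (-24) + 0.25 × 96 + 0.125 × 42 = 16.5 − 9 + 24 + 5.25 = 36.75
EV(B) = 0.25 × 38 + 0.2 × (-20) + 0.55 × 57 = 9.5 − 4 + 31.35 = 36.85
EV(C) = 0.07 × (-4) + 0.08 × 51 + 0.49 × (-21) + 0.36 × 44 = -0.28 + 4.08 − 10.29 + 15.84 = 9.35
Overall = 0.32 × 36.75 + 0.64 × 36.85 + 0.04 × 9.35 = 11.76 + 23.584 + 0.374 = 35.718

$35.72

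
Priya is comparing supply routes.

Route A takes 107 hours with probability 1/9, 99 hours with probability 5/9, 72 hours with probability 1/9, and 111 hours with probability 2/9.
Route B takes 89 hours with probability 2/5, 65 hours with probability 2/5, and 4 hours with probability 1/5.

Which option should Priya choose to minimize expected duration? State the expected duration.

Route A = 1/9 × 107 + 5/9 × 99 + 1/9 × 72 + 2/9 × 111 = 11.8889 + 55 + 8 + 24.6667 = 99.5556
Route B = 2/5 × 89 + 2/5 × 65 + 1/5 × 4 = 35.6 + 26 + 0.8 = 62.4

Route B (62.4 hours)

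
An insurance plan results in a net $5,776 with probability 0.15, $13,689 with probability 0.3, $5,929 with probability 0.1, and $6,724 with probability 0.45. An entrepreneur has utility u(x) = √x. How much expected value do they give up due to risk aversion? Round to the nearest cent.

E[u] = 0.15·√5776 + 0.3·√13689 + 0.1·√5929 + 0.45·√6724 = 0.15·76 + 0.3·117 + 0.1·77 + 0.45·82 = 91.1
CE = (91.1)² = 8299.21
Risk premium = EV − CE = 8591.8 − 8299.21 = 292.59

$292.59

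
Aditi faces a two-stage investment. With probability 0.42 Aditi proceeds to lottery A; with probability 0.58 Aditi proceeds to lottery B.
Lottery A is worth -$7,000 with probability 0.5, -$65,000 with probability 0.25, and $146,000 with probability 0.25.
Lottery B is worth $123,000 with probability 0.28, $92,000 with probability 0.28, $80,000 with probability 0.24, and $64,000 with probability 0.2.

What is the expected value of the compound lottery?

$60,511

EV(A) = 0.5 × (-7000) + 0.25 × (-65000) + 0.25 × 146000 = -3500 − 16250 + 36500 = 16750
EV(B) = 0.28 × 123000 + 0.28 × 92000 + 0.24 × 80000 + 0.2 × 64000 = 34440 + 25760 + 19200 + 12800 = 92200
Overall = 0.42 × 16750 + 0.58 × 92200 = 7035 + 53476 = 60511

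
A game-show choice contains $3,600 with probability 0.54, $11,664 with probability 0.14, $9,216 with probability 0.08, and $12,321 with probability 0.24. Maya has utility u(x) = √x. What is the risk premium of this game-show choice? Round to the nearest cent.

$573.49

E[u] = 0.54·√3600 + 0.14·√11664 + 0.08·√9216 + 0.24·√12321 = 0.54·60 + 0.14·108 + 0.08·96 + 0.24·111 = 81.84
CE = (81.84)² = 6697.7856
Risk premium = EV − CE = 7271.28 − 6697.7856 = 573.4944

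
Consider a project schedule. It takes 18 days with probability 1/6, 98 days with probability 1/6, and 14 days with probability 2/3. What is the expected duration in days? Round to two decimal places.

EV = 1/6 × 18 + 1/6 × 98 + 2/3 × 14 = 3 + 16.3333 + 9.3333 = 28.6667

28.67 days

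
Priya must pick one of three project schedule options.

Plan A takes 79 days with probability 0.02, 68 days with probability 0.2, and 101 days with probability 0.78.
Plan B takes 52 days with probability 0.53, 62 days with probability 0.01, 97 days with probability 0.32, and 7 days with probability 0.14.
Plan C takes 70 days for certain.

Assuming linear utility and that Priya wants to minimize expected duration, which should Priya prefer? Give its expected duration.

Plan A = 0.02 × 79 + 0.2 × 68 + 0.78 × 101 = 1.58 + 13.6 + 78.78 = 93.96
Plan B = 0.53 × 52 + 0.01 × 62 + 0.32 × 97 + 0.14 × 7 = 27.56 + 0.62 + 31.04 + 0.98 = 60.2
Plan C: 70 (certain)

Plan B (60.2 days)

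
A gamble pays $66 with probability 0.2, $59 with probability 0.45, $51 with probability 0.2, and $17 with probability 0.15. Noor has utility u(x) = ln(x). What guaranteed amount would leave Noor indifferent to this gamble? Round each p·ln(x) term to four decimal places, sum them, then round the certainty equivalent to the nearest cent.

E[u] = 0.2·ln(66) + 0.45·ln(59) + 0.2·ln(51) + 0.15·ln(17) = 0.8379 + 1.8349 + 0.7864 + 0.4250 = 3.8842
CE = e^3.8842 ≈ 48.63

$48.63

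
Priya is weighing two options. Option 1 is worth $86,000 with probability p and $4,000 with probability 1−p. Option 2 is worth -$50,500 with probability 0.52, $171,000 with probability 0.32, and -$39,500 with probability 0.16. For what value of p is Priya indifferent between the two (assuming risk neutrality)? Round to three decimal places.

p = 0.221

EV(Option 2) = 0.52 × (-50500) + 0.32 × 171000 + 0.16 × (-39500) = -26260 + 54720 − 6320 = 22140
p·86000 + (1−p)·4000 = 22140
82000p + 4000 = 22140
p = (22140 − 4000) / 82000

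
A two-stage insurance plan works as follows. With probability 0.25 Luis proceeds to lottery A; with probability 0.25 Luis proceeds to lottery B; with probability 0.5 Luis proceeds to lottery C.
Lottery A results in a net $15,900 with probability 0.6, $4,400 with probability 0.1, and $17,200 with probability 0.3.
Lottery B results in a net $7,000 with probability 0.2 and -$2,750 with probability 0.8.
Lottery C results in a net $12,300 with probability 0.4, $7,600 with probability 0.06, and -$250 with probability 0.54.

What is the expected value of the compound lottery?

EV(A) = 0.6 × 15900 + 0.1 × 4400 + 0.3 × 17200 = 9540 + 440 + 5160 = 15140
EV(B) = 0.2 × 7000 + 0.8 × (-2750) = 1400 − 2200 = -800
EV(C) = 0.4 × 12300 + 0.06 × 7600 + 0.54 × (-250) = 4920 + 456 − 135 = 5241
Overall = 0.25 × 15140 + 0.25 × (-800) + 0.5 × 5241 = 3785 − 200 + 2620.5 = 6205.5

$6,205.50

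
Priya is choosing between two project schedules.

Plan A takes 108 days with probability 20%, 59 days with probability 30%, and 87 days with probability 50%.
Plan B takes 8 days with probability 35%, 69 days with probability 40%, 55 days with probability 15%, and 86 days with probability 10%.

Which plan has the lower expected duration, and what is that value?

Plan B (47.25 days)

Plan A = 0.2 × 108 + 0.3 × 59 + 0.5 × 87 = 21.6 + 17.7 + 43.5 = 82.8
Plan B = 0.35 × 8 + 0.4 × 69 + 0.15 × 55 + 0.1 × 86 = 2.8 + 27.6 + 8.25 + 8.6 = 47.25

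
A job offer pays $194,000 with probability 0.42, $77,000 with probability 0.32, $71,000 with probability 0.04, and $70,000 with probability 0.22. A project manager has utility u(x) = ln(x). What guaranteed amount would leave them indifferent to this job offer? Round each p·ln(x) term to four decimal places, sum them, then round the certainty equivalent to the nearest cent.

$110,801.99

E[u] = 0.42·ln(194000) + 0.32·ln(77000) + 0.04·ln(71000) + 0.22·ln(70000) = 5.1138 + 3.6005 + 0.4468 + 2.4544 = 11.6155
CE = e^11.6155 ≈ 110801.99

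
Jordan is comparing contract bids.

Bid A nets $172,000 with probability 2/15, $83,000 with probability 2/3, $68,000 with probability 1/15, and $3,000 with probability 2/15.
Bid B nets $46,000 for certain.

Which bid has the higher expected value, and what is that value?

Bid A ($83,200)

Bid A = 2/15 × 172000 + 2/3 × 83000 + 1/15 × 68000 + 2/15 × 3000 = 22933.3333 + 55333.3333 + 4533.3333 + 400 = 83200
Bid B: 46000 (certain)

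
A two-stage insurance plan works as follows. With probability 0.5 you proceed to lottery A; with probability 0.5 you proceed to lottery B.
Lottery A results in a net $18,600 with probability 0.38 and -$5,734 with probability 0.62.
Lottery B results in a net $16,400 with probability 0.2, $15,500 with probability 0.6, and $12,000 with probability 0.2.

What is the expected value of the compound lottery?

$9,246.46

EV(A) = 0.38 × 18600 + 0.62 × (-5734) = 7068 − 3555.08 = 3512.92
EV(B) = 0.2 × 16400 + 0.6 × 15500 + 0.2 × 12000 = 3280 + 9300 + 2400 = 14980
Overall = 0.5 × 3512.92 + 0.5 × 14980 = 1756.46 + 7490 = 9246.46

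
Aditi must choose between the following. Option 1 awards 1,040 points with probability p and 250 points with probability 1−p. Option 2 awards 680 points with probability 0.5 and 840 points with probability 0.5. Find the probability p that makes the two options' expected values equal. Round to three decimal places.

EV(Option 2) = 0.5 × 680 + 0.5 × 840 = 340 + 420 = 760
p·1040 + (1−p)·250 = 760
790p + 250 = 760
p = (760 − 250) / 790

p = 0.646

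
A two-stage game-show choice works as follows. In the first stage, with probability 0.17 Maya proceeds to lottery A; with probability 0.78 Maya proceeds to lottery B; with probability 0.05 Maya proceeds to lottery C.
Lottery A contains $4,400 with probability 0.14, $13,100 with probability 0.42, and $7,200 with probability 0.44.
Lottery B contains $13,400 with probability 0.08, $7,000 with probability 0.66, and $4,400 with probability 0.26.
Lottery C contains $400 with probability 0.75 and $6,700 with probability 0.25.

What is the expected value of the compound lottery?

EV(A) = 0.14 × 4400 + 0.42 × 13100 + 0.44 × 7200 = 616 + 5502 + 3168 = 9286
EV(B) = 0.08 × 13400 + 0.66 × 7000 + 0.26 × 4400 = 1072 + 4620 + 1144 = 6836
EV(C) = 0.75 × 400 + 0.25 × 6700 = 300 + 1675 = 1975
Overall = 0.17 × 9286 + 0.78 × 6836 + 0.05 × 1975 = 1578.62 + 5332.08 + 98.75 = 7009.45

$7,009.45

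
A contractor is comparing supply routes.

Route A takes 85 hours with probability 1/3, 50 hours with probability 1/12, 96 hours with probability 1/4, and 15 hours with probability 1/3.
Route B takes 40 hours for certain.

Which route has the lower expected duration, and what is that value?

Route B (40 hours)

Route A = 1/3 × 85 + 1/12 × 50 + 1/4 × 96 + 1/3 × 15 = 28.3333 + 4.1667 + 24 + 5 = 61.5
Route B: 40 (certain)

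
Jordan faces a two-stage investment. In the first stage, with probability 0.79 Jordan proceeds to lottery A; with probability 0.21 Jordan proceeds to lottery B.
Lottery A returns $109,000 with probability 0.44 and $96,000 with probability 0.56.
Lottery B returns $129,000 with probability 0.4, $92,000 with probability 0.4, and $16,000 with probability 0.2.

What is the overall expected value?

$99,594.80

EV(A) = 0.44 × 109000 + 0.56 × 96000 = 47960 + 53760 = 101720
EV(B) = 0.4 × 129000 + 0.4 × 92000 + 0.2 × 16000 = 51600 + 36800 + 3200 = 91600
Overall = 0.79 × 101720 + 0.21 × 91600 = 80358.8 + 19236 = 99594.8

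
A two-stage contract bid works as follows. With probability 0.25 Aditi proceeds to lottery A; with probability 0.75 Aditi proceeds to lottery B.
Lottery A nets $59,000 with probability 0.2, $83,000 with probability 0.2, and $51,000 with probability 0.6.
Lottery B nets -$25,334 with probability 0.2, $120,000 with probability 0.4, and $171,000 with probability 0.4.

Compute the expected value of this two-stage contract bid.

$98,249.90

EV(A) = 0.2 × 59000 + 0.2 × 83000 + 0.6 × 51000 = 11800 + 16600 + 30600 = 59000
EV(B) = 0.2 × (-25334) + 0.4 × 120000 + 0.4 × 171000 = -5066.8 + 48000 + 68400 = 111333.2
Overall = 0.25 × 59000 + 0.75 × 111333.2 = 14750 + 83499.9 = 98249.9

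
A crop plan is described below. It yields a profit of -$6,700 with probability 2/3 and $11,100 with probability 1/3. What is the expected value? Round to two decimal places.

-$766.67

EV = 2/3 × (-6700) + 1/3 × 11100 = -4466.6667 + 3700 = -766.6667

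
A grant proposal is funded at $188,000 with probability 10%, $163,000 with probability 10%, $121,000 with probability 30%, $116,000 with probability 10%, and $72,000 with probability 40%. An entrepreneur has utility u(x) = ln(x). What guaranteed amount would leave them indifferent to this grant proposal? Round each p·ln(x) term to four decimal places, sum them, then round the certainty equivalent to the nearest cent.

E[u] = 0.1·ln(188000) + 0.1·ln(163000) + 0.3·ln(121000) + 0.1·ln(116000) + 0.4·ln(72000) = 1.2144 + 1.2002 + 3.5111 + 1.1661 + 4.4738 = 11.5656
CE = e^11.5656 ≈ 105408.65

$105,408.65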